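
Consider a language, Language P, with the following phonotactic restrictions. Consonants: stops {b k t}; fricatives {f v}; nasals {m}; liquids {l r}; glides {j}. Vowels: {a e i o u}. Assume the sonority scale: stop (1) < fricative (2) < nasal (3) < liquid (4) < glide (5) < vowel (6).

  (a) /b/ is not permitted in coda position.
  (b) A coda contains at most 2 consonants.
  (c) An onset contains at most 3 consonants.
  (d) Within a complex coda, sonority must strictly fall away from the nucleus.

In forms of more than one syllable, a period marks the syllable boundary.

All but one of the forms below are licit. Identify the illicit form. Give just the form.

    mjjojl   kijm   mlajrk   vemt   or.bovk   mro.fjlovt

mlajrk

mjjojl — σ1 onset /mjj/ (3C), coda /jl/ (5→4 falls) ok → licit
kijm — σ1 onset /k/, coda /jm/ (5→3 falls) ok → licit
mlajrk — violates constraint (b): syllable 1 coda /jrk/ has 3 consonants (> 2) → illicit
vemt — σ1 onset /v/, coda /mt/ (3→1 falls) ok → licit
or.bovk — σ1 onset /∅/, coda /r/ ok; σ2 onset /b/, coda /vk/ (2→1 falls) ok → licit
mro.fjlovt — σ1 onset /mr/ (2C), coda /∅/ ok; σ2 onset /fjl/ (3C), coda /vt/ (2→1 falls) ok → licit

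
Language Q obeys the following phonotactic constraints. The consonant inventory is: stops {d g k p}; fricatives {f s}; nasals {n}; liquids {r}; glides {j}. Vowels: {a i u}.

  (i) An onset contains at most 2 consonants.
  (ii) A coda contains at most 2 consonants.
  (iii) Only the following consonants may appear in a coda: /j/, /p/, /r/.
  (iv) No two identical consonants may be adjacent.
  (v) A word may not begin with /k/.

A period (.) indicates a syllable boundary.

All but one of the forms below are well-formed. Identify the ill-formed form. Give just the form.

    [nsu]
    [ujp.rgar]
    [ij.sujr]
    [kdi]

[kdi]

[nsu] — σ1 onset /ns/ (2C), coda /∅/ ok → well-formed
[ujp.rgar] — σ1 onset /∅/, coda /jp/ (2C) ok; σ2 onset /rg/ (2C), coda /r/ ok → well-formed
[ij.sujr] — σ1 onset /∅/, coda /j/ ok; σ2 onset /s/, coda /jr/ (2C) ok → well-formed
[kdi] — violates constraint (v): word begins with /k/ → ill-formed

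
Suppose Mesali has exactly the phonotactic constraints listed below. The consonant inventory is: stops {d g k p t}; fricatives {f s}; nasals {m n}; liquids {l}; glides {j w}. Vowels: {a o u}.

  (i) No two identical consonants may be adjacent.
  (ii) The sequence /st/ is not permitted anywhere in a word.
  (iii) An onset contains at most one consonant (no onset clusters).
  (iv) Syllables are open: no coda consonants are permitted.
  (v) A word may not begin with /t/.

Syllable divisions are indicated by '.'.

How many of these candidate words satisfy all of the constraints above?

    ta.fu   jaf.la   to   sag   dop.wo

ta.fu — violates constraint (v): word begins with /t/ → not permitted
jaf.la — violates constraint (iv): syllable 1 coda /f/ has 1 consonant (> 0) → not permitted
to — violates constraint (v): word begins with /t/ → not permitted
sag — violates constraint (iv): syllable 1 coda /g/ has 1 consonant (> 0) → not permitted
dop.wo — violates constraint (iv): syllable 1 coda /p/ has 1 consonant (> 0) → not permitted
No form is permitted → 0.

0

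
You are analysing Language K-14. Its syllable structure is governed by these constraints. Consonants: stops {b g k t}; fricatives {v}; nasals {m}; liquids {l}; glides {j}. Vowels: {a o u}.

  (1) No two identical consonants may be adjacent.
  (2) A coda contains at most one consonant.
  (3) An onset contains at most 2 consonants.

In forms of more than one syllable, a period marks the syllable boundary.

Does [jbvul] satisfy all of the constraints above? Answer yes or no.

no

[jbvul] — violates constraint 3: syllable 1 onset /jbv/ has 3 consonants (> 2) → phonotactically illegal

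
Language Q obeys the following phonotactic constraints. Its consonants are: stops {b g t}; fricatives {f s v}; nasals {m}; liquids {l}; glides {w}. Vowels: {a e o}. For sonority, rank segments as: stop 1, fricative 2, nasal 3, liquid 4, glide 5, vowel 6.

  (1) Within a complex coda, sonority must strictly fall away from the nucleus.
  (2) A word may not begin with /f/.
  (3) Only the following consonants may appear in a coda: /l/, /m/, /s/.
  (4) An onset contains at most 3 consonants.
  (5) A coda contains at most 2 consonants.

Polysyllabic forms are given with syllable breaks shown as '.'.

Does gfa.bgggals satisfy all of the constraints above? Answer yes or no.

gfa.bgggals — violates constraint 4: syllable 2 onset /bggg/ has 4 consonants (> 3) → illicit

no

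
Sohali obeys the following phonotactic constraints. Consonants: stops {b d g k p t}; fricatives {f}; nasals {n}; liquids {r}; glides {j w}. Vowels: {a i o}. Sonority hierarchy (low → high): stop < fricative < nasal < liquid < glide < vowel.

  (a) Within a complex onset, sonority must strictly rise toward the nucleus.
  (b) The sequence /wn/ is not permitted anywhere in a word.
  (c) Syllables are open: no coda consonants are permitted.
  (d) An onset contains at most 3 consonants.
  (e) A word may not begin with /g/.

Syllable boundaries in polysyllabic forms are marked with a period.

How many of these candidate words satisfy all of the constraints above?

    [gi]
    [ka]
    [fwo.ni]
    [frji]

3

[gi] — violates constraint (e): word begins with /g/ → phonotactically illegal
[ka] — σ1 onset /k/, coda /∅/ ok → phonotactically legal
[fwo.ni] — σ1 onset /fw/ (2→5 rises), coda /∅/ ok; σ2 onset /n/, coda /∅/ ok → phonotactically legal
[frji] — σ1 onset /frj/ (2→4→5 rises), coda /∅/ ok → phonotactically legal
Phonotactically legal: [ka], [fwo.ni], [frji] → 3.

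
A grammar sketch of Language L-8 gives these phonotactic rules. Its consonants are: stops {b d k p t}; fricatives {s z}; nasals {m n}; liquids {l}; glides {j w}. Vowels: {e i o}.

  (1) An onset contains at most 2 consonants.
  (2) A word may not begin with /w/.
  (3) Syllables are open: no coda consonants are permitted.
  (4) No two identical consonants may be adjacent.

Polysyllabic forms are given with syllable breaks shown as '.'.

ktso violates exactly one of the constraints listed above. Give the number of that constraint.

1

ktso: syllable 1 onset /kts/ has 3 consonants (> 2).
This is a violation of constraint 1: "An onset contains at most 2 consonants."
The remaining constraints (2, 3, 4) are satisfied.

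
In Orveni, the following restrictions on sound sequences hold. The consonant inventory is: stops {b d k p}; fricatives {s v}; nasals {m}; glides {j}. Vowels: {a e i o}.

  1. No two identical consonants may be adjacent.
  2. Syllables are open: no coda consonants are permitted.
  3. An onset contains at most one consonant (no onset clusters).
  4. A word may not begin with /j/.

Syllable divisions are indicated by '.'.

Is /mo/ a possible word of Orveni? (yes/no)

yes

/mo/ — σ1 onset /m/, coda /∅/ ok → licit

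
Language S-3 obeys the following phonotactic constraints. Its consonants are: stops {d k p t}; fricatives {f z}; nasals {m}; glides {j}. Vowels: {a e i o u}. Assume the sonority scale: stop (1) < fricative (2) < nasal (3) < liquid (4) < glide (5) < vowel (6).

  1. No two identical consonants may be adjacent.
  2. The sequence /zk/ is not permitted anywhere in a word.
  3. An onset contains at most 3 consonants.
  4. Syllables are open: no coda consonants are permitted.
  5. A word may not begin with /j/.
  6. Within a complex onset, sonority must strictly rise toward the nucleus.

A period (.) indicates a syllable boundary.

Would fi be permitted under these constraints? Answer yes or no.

fi — σ1 onset /f/, coda /∅/ ok → permitted

yes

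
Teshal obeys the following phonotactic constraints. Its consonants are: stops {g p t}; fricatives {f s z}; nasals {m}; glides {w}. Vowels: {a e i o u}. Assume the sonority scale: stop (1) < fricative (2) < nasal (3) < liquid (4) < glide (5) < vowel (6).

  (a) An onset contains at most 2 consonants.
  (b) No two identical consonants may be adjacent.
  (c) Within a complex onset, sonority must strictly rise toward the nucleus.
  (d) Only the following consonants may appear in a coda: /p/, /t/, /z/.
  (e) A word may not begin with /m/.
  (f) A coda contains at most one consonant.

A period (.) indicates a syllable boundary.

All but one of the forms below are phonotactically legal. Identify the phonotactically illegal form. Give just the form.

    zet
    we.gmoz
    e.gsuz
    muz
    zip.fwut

zet — σ1 onset /z/, coda /t/ ok → phonotactically legal
we.gmoz — σ1 onset /w/, coda /∅/ ok; σ2 onset /gm/ (1→3 rises), coda /z/ ok → phonotactically legal
e.gsuz — σ1 onset /∅/, coda /∅/ ok; σ2 onset /gs/ (1→2 rises), coda /z/ ok → phonotactically legal
muz — violates constraint (e): word begins with /m/ → phonotactically illegal
zip.fwut — σ1 onset /z/, coda /p/ ok; σ2 onset /fw/ (2→5 rises), coda /t/ ok → phonotactically legal

muz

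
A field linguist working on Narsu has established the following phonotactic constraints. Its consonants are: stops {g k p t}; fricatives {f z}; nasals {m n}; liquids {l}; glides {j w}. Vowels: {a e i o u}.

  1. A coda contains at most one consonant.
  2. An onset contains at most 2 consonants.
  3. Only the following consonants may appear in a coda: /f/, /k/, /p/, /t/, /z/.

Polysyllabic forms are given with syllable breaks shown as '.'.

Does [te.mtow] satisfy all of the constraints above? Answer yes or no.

no

[te.mtow] — violates constraint 3: syllable 2 coda contains /w/, which is not a licensed coda consonant → ill-formed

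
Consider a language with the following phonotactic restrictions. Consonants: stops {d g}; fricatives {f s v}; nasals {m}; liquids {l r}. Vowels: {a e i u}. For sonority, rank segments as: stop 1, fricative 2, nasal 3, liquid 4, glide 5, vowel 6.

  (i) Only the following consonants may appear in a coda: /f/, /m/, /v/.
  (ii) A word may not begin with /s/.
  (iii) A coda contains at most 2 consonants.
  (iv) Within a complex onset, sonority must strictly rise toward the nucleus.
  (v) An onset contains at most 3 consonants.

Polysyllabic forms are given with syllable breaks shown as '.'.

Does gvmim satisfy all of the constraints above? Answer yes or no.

gvmim — σ1 onset /gvm/ (1→2→3 rises), coda /m/ ok → licit

yes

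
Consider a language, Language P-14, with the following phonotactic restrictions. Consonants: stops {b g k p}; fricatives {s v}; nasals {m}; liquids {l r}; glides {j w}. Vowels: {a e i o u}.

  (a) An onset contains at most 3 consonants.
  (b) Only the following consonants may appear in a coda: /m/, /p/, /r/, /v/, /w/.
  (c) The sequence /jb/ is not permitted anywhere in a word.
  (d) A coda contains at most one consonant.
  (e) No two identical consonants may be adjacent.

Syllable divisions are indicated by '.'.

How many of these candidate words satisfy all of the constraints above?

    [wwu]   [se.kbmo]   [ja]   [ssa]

[wwu] — violates constraint (e): adjacent identical consonants /ww/ → not permitted
[se.kbmo] — σ1 onset /s/, coda /∅/ ok; σ2 onset /kbm/ (3C), coda /∅/ ok → permitted
[ja] — σ1 onset /j/, coda /∅/ ok → permitted
[ssa] — violates constraint (e): adjacent identical consonants /ss/ → not permitted
Permitted: [se.kbmo], [ja] → 2.

2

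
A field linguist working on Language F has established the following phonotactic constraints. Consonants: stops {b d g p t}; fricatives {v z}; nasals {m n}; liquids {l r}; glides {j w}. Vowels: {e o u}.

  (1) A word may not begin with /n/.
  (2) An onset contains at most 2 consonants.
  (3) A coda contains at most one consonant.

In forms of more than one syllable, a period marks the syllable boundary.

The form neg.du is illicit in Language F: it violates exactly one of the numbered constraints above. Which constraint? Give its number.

neg.du: word begins with /n/.
This is a violation of constraint 1: "A word may not begin with /n/."
The remaining constraints (2, 3) are satisfied.

1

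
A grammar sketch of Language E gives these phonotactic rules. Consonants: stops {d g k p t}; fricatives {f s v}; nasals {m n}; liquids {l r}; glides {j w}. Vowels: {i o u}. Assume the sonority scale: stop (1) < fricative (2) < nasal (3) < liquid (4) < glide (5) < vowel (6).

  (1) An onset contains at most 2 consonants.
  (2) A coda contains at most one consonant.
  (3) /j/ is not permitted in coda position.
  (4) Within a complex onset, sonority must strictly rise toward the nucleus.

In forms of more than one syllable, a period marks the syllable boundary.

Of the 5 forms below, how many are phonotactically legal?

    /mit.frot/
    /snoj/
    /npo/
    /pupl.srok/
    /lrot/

1

/mit.frot/ — σ1 onset /m/, coda /t/ ok; σ2 onset /fr/ (2→4 rises), coda /t/ ok → phonotactically legal
/snoj/ — violates constraint 3: syllable 1 coda contains /j/ → phonotactically illegal
/npo/ — violates constraint 4: syllable 1 onset /np/: /n/ (nasal, 3) → /p/ (stop, 1) does not rise → phonotactically illegal
/pupl.srok/ — violates constraint 2: syllable 1 coda /pl/ has 2 consonants (> 1) → phonotactically illegal
/lrot/ — violates constraint 4: syllable 1 onset /lr/: /l/ (liquid, 4) → /r/ (liquid, 4) does not rise → phonotactically illegal
Phonotactically legal: /mit.frot/ → 1.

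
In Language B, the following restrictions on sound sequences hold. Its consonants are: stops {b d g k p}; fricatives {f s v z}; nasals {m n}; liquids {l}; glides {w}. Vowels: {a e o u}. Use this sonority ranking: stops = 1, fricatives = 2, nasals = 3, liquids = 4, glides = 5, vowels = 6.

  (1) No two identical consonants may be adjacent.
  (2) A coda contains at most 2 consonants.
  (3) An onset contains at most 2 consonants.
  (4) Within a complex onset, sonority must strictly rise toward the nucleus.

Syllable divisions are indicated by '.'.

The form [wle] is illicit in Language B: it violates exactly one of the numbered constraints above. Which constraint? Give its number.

4

[wle]: syllable 1 onset /wl/: /w/ (glide, 5) → /l/ (liquid, 4) does not rise.
This is a violation of constraint 4: "Within a complex onset, sonority must strictly rise toward the nucleus."
The remaining constraints (1, 2, 3) are satisfied.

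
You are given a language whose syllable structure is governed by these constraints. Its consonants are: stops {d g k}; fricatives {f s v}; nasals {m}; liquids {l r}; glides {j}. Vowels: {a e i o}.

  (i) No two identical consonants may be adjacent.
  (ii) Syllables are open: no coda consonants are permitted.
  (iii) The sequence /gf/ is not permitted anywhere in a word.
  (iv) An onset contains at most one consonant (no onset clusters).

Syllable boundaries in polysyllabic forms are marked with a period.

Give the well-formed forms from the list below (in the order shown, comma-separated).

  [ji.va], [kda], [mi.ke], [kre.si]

[ji.va], [mi.ke]

[ji.va] — σ1 onset /j/, coda /∅/ ok; σ2 onset /v/, coda /∅/ ok → well-formed
[kda] — violates constraint (iv): syllable 1 onset /kd/ has 2 consonants (> 1) → ill-formed
[mi.ke] — σ1 onset /m/, coda /∅/ ok; σ2 onset /k/, coda /∅/ ok → well-formed
[kre.si] — violates constraint (iv): syllable 1 onset /kr/ has 2 consonants (> 1) → ill-formed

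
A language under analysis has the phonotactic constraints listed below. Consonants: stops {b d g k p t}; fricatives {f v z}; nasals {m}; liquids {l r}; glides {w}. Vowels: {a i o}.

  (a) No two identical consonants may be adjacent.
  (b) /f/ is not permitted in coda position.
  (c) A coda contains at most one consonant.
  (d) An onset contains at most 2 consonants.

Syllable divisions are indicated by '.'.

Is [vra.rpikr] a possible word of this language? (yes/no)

no

[vra.rpikr] — violates constraint (c): syllable 2 coda /kr/ has 2 consonants (> 1) → ill-formed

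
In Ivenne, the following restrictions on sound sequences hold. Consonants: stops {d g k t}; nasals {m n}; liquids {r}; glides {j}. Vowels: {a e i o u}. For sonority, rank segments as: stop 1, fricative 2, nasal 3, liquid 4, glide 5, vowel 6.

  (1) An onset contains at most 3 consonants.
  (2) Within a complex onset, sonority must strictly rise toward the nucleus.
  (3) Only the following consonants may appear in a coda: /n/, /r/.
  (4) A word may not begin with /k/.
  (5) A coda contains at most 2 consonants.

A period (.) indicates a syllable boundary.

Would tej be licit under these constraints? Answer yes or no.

tej — violates constraint 3: syllable 1 coda contains /j/, which is not a licensed coda consonant → illicit

no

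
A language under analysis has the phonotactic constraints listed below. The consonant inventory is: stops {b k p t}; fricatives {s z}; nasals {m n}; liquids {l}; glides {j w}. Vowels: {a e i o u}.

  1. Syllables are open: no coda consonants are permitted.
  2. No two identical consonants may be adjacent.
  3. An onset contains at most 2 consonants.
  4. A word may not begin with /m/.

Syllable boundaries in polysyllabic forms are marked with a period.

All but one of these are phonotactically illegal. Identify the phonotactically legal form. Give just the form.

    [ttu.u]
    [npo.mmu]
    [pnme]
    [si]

[ttu.u] — violates constraint 2: adjacent identical consonants /tt/ → phonotactically illegal
[npo.mmu] — violates constraint 2: adjacent identical consonants /mm/ → phonotactically illegal
[pnme] — violates constraint 3: syllable 1 onset /pnm/ has 3 consonants (> 2) → phonotactically illegal
[si] — σ1 onset /s/, coda /∅/ ok → phonotactically legal

[si]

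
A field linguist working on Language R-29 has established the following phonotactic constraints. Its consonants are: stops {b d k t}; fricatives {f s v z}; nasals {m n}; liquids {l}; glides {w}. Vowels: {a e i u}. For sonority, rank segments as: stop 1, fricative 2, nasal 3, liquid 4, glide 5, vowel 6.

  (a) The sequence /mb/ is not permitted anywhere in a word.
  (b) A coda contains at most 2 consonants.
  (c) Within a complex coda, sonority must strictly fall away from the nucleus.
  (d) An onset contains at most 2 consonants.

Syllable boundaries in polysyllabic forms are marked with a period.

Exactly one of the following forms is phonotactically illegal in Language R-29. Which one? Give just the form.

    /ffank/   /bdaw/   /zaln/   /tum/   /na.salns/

/ffank/ — σ1 onset /ff/ (2C), coda /nk/ (3→1 falls) ok → phonotactically legal
/bdaw/ — σ1 onset /bd/ (2C), coda /w/ ok → phonotactically legal
/zaln/ — σ1 onset /z/, coda /ln/ (4→3 falls) ok → phonotactically legal
/tum/ — σ1 onset /t/, coda /m/ ok → phonotactically legal
/na.salns/ — violates constraint (b): syllable 2 coda /lns/ has 3 consonants (> 2) → phonotactically illegal

/na.salns/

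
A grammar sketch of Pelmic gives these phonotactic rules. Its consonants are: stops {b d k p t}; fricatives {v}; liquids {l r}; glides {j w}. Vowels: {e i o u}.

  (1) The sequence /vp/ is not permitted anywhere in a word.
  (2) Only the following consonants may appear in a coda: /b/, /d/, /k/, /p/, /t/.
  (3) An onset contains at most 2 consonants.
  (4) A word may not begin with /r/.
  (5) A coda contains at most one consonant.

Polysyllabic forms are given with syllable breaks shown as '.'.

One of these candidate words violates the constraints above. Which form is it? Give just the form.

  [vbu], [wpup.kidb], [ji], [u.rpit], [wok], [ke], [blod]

[vbu] — σ1 onset /vb/ (2C), coda /∅/ ok → well-formed
[wpup.kidb] — violates constraint 5: syllable 2 coda /db/ has 2 consonants (> 1) → ill-formed
[ji] — σ1 onset /j/, coda /∅/ ok → well-formed
[u.rpit] — σ1 onset /∅/, coda /∅/ ok; σ2 onset /rp/ (2C), coda /t/ ok → well-formed
[wok] — σ1 onset /w/, coda /k/ ok → well-formed
[ke] — σ1 onset /k/, coda /∅/ ok → well-formed
[blod] — σ1 onset /bl/ (2C), coda /d/ ok → well-formed

[wpup.kidb]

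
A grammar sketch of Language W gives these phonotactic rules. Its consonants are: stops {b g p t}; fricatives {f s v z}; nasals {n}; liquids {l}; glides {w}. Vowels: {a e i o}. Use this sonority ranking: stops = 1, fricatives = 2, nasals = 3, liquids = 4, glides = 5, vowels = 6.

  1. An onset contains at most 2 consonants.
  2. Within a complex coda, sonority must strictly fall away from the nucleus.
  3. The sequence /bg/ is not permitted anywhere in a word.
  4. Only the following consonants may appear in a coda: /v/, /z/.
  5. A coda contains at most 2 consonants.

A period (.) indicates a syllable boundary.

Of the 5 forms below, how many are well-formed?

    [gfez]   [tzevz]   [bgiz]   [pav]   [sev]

[gfez] — σ1 onset /gf/ (2C), coda /z/ ok → well-formed
[tzevz] — violates constraint 2: syllable 1 coda /vz/: /v/ (fricative, 2) → /z/ (fricative, 2) does not fall → ill-formed
[bgiz] — violates constraint 3: contains banned sequence /bg/ → ill-formed
[pav] — σ1 onset /p/, coda /v/ ok → well-formed
[sev] — σ1 onset /s/, coda /v/ ok → well-formed
Well-formed: [gfez], [pav], [sev] → 3.

3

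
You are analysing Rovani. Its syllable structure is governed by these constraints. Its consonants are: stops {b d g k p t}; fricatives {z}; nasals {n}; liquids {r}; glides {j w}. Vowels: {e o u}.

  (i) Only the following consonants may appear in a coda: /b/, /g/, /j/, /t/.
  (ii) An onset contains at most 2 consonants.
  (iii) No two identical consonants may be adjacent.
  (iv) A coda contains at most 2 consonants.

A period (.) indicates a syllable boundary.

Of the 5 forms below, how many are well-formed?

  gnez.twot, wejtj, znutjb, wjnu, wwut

gnez.twot — violates constraint (i): syllable 1 coda contains /z/, which is not a licensed coda consonant → ill-formed
wejtj — violates constraint (iv): syllable 1 coda /jtj/ has 3 consonants (> 2) → ill-formed
znutjb — violates constraint (iv): syllable 1 coda /tjb/ has 3 consonants (> 2) → ill-formed
wjnu — violates constraint (ii): syllable 1 onset /wjn/ has 3 consonants (> 2) → ill-formed
wwut — violates constraint (iii): adjacent identical consonants /ww/ → ill-formed
No form is well-formed → 0.

0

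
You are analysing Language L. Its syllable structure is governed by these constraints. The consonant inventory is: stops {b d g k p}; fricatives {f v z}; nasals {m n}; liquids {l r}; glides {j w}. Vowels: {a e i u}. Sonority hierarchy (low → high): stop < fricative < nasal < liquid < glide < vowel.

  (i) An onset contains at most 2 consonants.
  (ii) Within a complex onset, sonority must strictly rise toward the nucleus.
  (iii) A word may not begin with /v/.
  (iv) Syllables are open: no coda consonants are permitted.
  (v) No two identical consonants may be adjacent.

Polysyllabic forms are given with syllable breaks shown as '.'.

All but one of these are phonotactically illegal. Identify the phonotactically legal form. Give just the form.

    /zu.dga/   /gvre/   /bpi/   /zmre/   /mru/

/mru/

/zu.dga/ — violates constraint (ii): syllable 2 onset /dg/: /d/ (stop, 1) → /g/ (stop, 1) does not rise → phonotactically illegal
/gvre/ — violates constraint (i): syllable 1 onset /gvr/ has 3 consonants (> 2) → phonotactically illegal
/bpi/ — violates constraint (ii): syllable 1 onset /bp/: /b/ (stop, 1) → /p/ (stop, 1) does not rise → phonotactically illegal
/zmre/ — violates constraint (i): syllable 1 onset /zmr/ has 3 consonants (> 2) → phonotactically illegal
/mru/ — σ1 onset /mr/ (3→4 rises), coda /∅/ ok → phonotactically legal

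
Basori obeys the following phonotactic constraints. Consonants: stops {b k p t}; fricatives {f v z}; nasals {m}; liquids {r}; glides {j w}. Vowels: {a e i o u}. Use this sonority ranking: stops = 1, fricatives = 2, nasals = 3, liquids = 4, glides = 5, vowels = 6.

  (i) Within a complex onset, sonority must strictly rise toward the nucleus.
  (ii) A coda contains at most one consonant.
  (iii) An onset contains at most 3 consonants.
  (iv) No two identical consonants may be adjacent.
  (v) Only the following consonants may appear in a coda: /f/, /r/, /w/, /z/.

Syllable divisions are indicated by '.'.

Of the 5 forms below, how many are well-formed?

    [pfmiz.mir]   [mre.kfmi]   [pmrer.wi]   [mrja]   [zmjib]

4

[pfmiz.mir] — σ1 onset /pfm/ (1→2→3 rises), coda /z/ ok; σ2 onset /m/, coda /r/ ok → well-formed
[mre.kfmi] — σ1 onset /mr/ (3→4 rises), coda /∅/ ok; σ2 onset /kfm/ (1→2→3 rises), coda /∅/ ok → well-formed
[pmrer.wi] — σ1 onset /pmr/ (1→3→4 rises), coda /r/ ok; σ2 onset /w/, coda /∅/ ok → well-formed
[mrja] — σ1 onset /mrj/ (3→4→5 rises), coda /∅/ ok → well-formed
[zmjib] — violates constraint (v): syllable 1 coda contains /b/, which is not a licensed coda consonant → ill-formed
Well-formed: [pfmiz.mir], [mre.kfmi], [pmrer.wi], [mrja] → 4.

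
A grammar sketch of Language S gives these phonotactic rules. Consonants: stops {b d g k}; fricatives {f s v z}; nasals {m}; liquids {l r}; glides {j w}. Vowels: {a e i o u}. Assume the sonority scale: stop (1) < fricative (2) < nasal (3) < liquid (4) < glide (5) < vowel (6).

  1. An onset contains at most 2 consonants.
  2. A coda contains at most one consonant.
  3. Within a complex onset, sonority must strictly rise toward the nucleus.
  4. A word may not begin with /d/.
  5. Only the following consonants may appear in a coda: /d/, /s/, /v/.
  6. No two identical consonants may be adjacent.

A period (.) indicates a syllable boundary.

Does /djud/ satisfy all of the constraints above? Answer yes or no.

no

/djud/ — violates constraint 4: word begins with /d/ → ill-formed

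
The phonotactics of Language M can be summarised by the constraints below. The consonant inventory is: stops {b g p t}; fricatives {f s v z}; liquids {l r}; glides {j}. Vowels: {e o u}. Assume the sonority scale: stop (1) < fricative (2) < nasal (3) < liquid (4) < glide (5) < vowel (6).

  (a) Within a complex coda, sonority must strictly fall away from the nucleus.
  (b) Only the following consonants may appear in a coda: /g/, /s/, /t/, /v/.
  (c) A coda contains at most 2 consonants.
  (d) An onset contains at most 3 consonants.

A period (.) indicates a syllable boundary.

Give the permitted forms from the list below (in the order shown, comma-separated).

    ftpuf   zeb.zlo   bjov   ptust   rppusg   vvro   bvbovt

ftpuf — violates constraint (b): syllable 1 coda contains /f/, which is not a licensed coda consonant → not permitted
zeb.zlo — violates constraint (b): syllable 1 coda contains /b/, which is not a licensed coda consonant → not permitted
bjov — σ1 onset /bj/ (2C), coda /v/ ok → permitted
ptust — σ1 onset /pt/ (2C), coda /st/ (2→1 falls) ok → permitted
rppusg — σ1 onset /rpp/ (3C), coda /sg/ (2→1 falls) ok → permitted
vvro — σ1 onset /vvr/ (3C), coda /∅/ ok → permitted
bvbovt — σ1 onset /bvb/ (3C), coda /vt/ (2→1 falls) ok → permitted

bjov, ptust, rppusg, vvro, bvbovt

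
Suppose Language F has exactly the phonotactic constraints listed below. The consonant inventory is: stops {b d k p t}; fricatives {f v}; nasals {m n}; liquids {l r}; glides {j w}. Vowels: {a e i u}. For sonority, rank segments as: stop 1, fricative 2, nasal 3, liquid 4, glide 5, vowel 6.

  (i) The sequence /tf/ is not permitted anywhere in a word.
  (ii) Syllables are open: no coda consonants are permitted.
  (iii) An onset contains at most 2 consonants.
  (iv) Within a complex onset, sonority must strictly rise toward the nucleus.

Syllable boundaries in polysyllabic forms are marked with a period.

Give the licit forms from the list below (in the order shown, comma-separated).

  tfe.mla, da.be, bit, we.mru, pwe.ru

da.be, we.mru, pwe.ru

tfe.mla — violates constraint (i): contains banned sequence /tf/ → illicit
da.be — σ1 onset /d/, coda /∅/ ok; σ2 onset /b/, coda /∅/ ok → licit
bit — violates constraint (ii): syllable 1 coda /t/ has 1 consonant (> 0) → illicit
we.mru — σ1 onset /w/, coda /∅/ ok; σ2 onset /mr/ (3→4 rises), coda /∅/ ok → licit
pwe.ru — σ1 onset /pw/ (1→5 rises), coda /∅/ ok; σ2 onset /r/, coda /∅/ ok → licit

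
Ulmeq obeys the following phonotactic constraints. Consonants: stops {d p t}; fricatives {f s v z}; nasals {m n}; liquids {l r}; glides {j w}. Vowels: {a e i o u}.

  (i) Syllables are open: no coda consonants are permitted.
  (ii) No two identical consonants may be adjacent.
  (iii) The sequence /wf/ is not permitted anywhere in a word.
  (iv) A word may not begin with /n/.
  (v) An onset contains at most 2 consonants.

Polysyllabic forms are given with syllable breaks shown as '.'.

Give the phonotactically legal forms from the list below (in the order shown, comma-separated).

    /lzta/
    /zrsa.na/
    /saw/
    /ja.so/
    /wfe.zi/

/ja.so/

/lzta/ — violates constraint (v): syllable 1 onset /lzt/ has 3 consonants (> 2) → phonotactically illegal
/zrsa.na/ — violates constraint (v): syllable 1 onset /zrs/ has 3 consonants (> 2) → phonotactically illegal
/saw/ — violates constraint (i): syllable 1 coda /w/ has 1 consonant (> 0) → phonotactically illegal
/ja.so/ — σ1 onset /j/, coda /∅/ ok; σ2 onset /s/, coda /∅/ ok → phonotactically legal
/wfe.zi/ — violates constraint (iii): contains banned sequence /wf/ → phonotactically illegal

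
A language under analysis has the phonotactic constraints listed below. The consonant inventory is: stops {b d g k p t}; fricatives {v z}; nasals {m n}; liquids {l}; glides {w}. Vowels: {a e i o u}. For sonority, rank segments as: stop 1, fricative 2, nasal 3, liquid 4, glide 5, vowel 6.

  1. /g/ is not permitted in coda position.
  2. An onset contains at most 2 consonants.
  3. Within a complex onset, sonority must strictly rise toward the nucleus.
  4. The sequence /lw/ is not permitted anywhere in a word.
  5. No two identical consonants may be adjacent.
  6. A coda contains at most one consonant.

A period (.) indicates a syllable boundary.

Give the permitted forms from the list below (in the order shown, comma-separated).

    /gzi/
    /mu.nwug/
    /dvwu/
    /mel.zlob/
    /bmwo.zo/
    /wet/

/gzi/ — σ1 onset /gz/ (1→2 rises), coda /∅/ ok → permitted
/mu.nwug/ — violates constraint 1: syllable 2 coda contains /g/ → not permitted
/dvwu/ — violates constraint 2: syllable 1 onset /dvw/ has 3 consonants (> 2) → not permitted
/mel.zlob/ — σ1 onset /m/, coda /l/ ok; σ2 onset /zl/ (2→4 rises), coda /b/ ok → permitted
/bmwo.zo/ — violates constraint 2: syllable 1 onset /bmw/ has 3 consonants (> 2) → not permitted
/wet/ — σ1 onset /w/, coda /t/ ok → permitted

/gzi/, /mel.zlob/, /wet/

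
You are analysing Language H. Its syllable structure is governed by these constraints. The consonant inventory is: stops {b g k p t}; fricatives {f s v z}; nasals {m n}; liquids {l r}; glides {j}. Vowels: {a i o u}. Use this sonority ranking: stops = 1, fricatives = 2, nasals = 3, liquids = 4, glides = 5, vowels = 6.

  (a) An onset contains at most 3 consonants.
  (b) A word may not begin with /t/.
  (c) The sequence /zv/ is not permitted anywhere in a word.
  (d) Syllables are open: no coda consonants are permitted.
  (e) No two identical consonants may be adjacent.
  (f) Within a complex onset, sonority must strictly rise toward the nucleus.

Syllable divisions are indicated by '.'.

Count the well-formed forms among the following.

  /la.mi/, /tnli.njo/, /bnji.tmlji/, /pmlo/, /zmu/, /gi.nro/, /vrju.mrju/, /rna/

/la.mi/ — σ1 onset /l/, coda /∅/ ok; σ2 onset /m/, coda /∅/ ok → well-formed
/tnli.njo/ — violates constraint (b): word begins with /t/ → ill-formed
/bnji.tmlji/ — violates constraint (a): syllable 2 onset /tmlj/ has 4 consonants (> 3) → ill-formed
/pmlo/ — σ1 onset /pml/ (1→3→4 rises), coda /∅/ ok → well-formed
/zmu/ — σ1 onset /zm/ (2→3 rises), coda /∅/ ok → well-formed
/gi.nro/ — σ1 onset /g/, coda /∅/ ok; σ2 onset /nr/ (3→4 rises), coda /∅/ ok → well-formed
/vrju.mrju/ — σ1 onset /vrj/ (2→4→5 rises), coda /∅/ ok; σ2 onset /mrj/ (3→4→5 rises), coda /∅/ ok → well-formed
/rna/ — violates constraint (f): syllable 1 onset /rn/: /r/ (liquid, 4) → /n/ (nasal, 3) does not rise → ill-formed
Well-formed: /la.mi/, /pmlo/, /zmu/, /gi.nro/, /vrju.mrju/ → 5.

5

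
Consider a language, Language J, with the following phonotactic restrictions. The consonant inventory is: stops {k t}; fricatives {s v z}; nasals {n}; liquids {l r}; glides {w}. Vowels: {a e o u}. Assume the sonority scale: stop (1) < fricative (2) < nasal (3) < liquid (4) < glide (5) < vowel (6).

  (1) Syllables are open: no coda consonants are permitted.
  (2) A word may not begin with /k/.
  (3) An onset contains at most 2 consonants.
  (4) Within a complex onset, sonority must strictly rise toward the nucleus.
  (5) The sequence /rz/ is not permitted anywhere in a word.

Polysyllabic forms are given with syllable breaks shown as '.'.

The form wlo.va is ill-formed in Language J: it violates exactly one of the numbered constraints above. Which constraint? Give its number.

wlo.va: syllable 1 onset /wl/: /w/ (glide, 5) → /l/ (liquid, 4) does not rise.
This is a violation of constraint 4: "Within a complex onset, sonority must strictly rise toward the nucleus."
The remaining constraints (1, 2, 3, 5) are satisfied.

4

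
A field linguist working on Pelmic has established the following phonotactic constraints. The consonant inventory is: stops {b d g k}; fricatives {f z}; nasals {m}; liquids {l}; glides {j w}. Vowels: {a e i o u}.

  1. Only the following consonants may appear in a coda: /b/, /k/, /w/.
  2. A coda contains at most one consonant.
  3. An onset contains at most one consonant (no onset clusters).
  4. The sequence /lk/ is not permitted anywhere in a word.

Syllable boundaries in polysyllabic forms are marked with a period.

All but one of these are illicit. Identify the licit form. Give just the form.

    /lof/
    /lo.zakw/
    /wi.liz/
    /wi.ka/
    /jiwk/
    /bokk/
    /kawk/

/wi.ka/

/lof/ — violates constraint 1: syllable 1 coda contains /f/, which is not a licensed coda consonant → illicit
/lo.zakw/ — violates constraint 2: syllable 2 coda /kw/ has 2 consonants (> 1) → illicit
/wi.liz/ — violates constraint 1: syllable 2 coda contains /z/, which is not a licensed coda consonant → illicit
/wi.ka/ — σ1 onset /w/, coda /∅/ ok; σ2 onset /k/, coda /∅/ ok → licit
/jiwk/ — violates constraint 2: syllable 1 coda /wk/ has 2 consonants (> 1) → illicit
/bokk/ — violates constraint 2: syllable 1 coda /kk/ has 2 consonants (> 1) → illicit
/kawk/ — violates constraint 2: syllable 1 coda /wk/ has 2 consonants (> 1) → illicit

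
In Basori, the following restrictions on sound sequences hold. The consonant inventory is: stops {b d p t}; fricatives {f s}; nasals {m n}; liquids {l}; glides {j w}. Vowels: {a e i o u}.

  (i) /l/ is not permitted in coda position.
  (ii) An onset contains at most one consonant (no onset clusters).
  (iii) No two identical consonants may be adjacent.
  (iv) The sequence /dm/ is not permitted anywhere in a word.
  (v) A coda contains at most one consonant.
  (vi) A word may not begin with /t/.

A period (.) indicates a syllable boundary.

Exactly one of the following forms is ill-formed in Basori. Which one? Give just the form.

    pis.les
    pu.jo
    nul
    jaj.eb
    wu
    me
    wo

pis.les — σ1 onset /p/, coda /s/ ok; σ2 onset /l/, coda /s/ ok → well-formed
pu.jo — σ1 onset /p/, coda /∅/ ok; σ2 onset /j/, coda /∅/ ok → well-formed
nul — violates constraint (i): syllable 1 coda contains /l/ → ill-formed
jaj.eb — σ1 onset /j/, coda /j/ ok; σ2 onset /∅/, coda /b/ ok → well-formed
wu — σ1 onset /w/, coda /∅/ ok → well-formed
me — σ1 onset /m/, coda /∅/ ok → well-formed
wo — σ1 onset /w/, coda /∅/ ok → well-formed

nul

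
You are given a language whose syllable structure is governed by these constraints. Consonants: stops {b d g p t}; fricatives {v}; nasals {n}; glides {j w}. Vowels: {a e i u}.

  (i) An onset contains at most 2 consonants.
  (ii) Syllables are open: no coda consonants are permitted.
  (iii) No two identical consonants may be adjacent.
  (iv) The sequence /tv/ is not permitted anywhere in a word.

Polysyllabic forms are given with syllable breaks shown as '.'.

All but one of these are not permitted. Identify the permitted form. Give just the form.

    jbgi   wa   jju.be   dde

wa

jbgi — violates constraint (i): syllable 1 onset /jbg/ has 3 consonants (> 2) → not permitted
wa — σ1 onset /w/, coda /∅/ ok → permitted
jju.be — violates constraint (iii): adjacent identical consonants /jj/ → not permitted
dde — violates constraint (iii): adjacent identical consonants /dd/ → not permitted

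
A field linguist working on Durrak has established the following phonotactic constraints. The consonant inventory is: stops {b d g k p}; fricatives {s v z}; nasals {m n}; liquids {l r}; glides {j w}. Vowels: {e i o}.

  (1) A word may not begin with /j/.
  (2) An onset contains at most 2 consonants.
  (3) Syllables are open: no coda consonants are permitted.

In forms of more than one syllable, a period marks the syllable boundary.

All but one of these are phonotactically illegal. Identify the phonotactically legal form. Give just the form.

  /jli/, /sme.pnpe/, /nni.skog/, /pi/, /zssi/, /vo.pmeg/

/jli/ — violates constraint 1: word begins with /j/ → phonotactically illegal
/sme.pnpe/ — violates constraint 2: syllable 2 onset /pnp/ has 3 consonants (> 2) → phonotactically illegal
/nni.skog/ — violates constraint 3: syllable 2 coda /g/ has 1 consonant (> 0) → phonotactically illegal
/pi/ — σ1 onset /p/, coda /∅/ ok → phonotactically legal
/zssi/ — violates constraint 2: syllable 1 onset /zss/ has 3 consonants (> 2) → phonotactically illegal
/vo.pmeg/ — violates constraint 3: syllable 2 coda /g/ has 1 consonant (> 0) → phonotactically illegal

/pi/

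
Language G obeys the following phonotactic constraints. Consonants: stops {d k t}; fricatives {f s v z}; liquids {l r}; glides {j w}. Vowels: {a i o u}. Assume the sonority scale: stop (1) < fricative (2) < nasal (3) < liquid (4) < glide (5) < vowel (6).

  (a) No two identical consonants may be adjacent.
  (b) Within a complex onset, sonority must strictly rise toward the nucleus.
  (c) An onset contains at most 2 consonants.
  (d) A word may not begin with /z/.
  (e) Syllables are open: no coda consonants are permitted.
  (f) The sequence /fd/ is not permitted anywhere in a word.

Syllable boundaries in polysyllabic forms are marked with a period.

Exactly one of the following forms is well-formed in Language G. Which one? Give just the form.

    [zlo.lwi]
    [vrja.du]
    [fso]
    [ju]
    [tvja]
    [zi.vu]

[zlo.lwi] — violates constraint (d): word begins with /z/ → ill-formed
[vrja.du] — violates constraint (c): syllable 1 onset /vrj/ has 3 consonants (> 2) → ill-formed
[fso] — violates constraint (b): syllable 1 onset /fs/: /f/ (fricative, 2) → /s/ (fricative, 2) does not rise → ill-formed
[ju] — σ1 onset /j/, coda /∅/ ok → well-formed
[tvja] — violates constraint (c): syllable 1 onset /tvj/ has 3 consonants (> 2) → ill-formed
[zi.vu] — violates constraint (d): word begins with /z/ → ill-formed

[ju]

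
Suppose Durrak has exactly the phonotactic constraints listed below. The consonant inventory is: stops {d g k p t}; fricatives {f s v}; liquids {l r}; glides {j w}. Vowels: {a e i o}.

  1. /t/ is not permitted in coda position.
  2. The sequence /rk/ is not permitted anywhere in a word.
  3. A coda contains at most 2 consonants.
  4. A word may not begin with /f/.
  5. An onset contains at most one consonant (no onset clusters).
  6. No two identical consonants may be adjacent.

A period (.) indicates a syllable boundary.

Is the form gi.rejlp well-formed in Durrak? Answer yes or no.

gi.rejlp — violates constraint 3: syllable 2 coda /jlp/ has 3 consonants (> 2) → ill-formed

no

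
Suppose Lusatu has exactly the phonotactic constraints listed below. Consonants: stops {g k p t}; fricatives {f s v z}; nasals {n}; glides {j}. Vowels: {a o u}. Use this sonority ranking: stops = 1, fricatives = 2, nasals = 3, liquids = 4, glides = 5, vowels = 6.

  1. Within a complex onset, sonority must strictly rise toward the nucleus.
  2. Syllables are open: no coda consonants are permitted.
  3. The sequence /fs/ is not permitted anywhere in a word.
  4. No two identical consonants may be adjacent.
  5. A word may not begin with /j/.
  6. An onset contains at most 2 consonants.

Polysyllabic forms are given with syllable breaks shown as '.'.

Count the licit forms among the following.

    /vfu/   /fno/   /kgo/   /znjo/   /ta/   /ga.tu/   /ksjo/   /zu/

4

/vfu/ — violates constraint 1: syllable 1 onset /vf/: /v/ (fricative, 2) → /f/ (fricative, 2) does not rise → illicit
/fno/ — σ1 onset /fn/ (2→3 rises), coda /∅/ ok → licit
/kgo/ — violates constraint 1: syllable 1 onset /kg/: /k/ (stop, 1) → /g/ (stop, 1) does not rise → illicit
/znjo/ — violates constraint 6: syllable 1 onset /znj/ has 3 consonants (> 2) → illicit
/ta/ — σ1 onset /t/, coda /∅/ ok → licit
/ga.tu/ — σ1 onset /g/, coda /∅/ ok; σ2 onset /t/, coda /∅/ ok → licit
/ksjo/ — violates constraint 6: syllable 1 onset /ksj/ has 3 consonants (> 2) → illicit
/zu/ — σ1 onset /z/, coda /∅/ ok → licit
Licit: /fno/, /ta/, /ga.tu/, /zu/ → 4.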